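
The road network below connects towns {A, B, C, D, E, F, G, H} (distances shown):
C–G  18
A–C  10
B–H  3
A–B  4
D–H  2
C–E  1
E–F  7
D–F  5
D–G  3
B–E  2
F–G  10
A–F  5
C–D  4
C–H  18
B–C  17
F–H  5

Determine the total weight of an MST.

Prim, starting at B.
Step 1: cheapest edge leaving the tree is B–E (2); add E.
Step 2: cheapest edge leaving the tree is C–E (1); add C.
Step 3: cheapest edge leaving the tree is B–H (3); add H.
Step 4: cheapest edge leaving the tree is D–H (2); add D.
Step 5: cheapest edge leaving the tree is D–G (3); add G.
Step 6: cheapest edge leaving the tree is A–B (4); add A.
Step 7: cheapest edge leaving the tree is A–F (5); add F.
MST edges: B–E, C–E, B–H, D–H, D–G, A–B, A–F; total weight 2+1+3+2+3+4+5 = 20.

20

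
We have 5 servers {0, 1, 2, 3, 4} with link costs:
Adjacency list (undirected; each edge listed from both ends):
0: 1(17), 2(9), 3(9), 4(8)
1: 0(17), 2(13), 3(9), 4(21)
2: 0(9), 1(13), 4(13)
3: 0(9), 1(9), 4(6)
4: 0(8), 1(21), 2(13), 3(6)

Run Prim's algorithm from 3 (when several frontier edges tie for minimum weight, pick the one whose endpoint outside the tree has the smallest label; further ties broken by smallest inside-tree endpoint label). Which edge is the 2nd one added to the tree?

0-4

Prim's algorithm from 3:
Step 1: cheapest edge leaving the tree is 3-4 (6); add 4.
Step 2: cheapest edge leaving the tree is 0-4 (8); add 0.
Step 3: cheapest edge leaving the tree is 1-3 (9); add 1.
Step 4: cheapest edge leaving the tree is 0-2 (9); add 2.
The 2nd edge added is 0-4.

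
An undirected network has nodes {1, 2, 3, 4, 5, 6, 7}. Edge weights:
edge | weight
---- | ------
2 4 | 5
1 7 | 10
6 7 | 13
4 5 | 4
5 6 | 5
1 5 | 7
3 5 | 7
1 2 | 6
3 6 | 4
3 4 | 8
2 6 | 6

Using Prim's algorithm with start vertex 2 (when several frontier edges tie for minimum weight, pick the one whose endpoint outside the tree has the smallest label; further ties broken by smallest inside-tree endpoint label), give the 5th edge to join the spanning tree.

Grow the tree from 2 using Prim:
Step 1: cheapest edge leaving the tree is 2 4 (5); add 4.
Step 2: cheapest edge leaving the tree is 4 5 (4); add 5.
Step 3: cheapest edge leaving the tree is 5 6 (5); add 6.
Step 4: cheapest edge leaving the tree is 3 6 (4); add 3.
Step 5: cheapest edge leaving the tree is 1 2 (6); add 1.
Step 6: cheapest edge leaving the tree is 1 7 (10); add 7.
The 5th edge added is 1 2.

1-2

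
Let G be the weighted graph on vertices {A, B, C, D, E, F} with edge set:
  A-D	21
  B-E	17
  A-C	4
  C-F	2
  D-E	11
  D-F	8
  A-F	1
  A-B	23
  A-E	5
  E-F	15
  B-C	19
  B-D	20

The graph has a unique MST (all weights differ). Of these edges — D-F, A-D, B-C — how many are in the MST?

1

Sort edges by weight, then run Kruskal:
A-F (1): add — endpoints in different components.
C-F (2): add — endpoints in different components.
A-C (4): skip — A and C already connected.
A-E (5): add — endpoints in different components.
D-F (8): add — endpoints in different components.
D-E (11): skip — D and E already connected.
E-F (15): skip — E and F already connected.
B-E (17): add — endpoints in different components.
MST edge set: {A-F, C-F, A-E, D-F, B-E}.
Of the listed edges, {D-F} are in the MST → 1.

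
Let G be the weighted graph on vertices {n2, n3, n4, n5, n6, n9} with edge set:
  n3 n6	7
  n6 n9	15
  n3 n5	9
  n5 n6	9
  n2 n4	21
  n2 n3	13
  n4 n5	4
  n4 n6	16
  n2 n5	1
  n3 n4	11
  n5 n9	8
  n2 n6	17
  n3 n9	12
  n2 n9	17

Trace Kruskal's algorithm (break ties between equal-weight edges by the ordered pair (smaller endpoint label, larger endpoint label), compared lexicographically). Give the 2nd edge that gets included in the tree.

Kruskal's algorithm — process edges by increasing weight (ties by edge label):
n2 n5 (1): add. Components now {n2,n5} {n9} {n6} {n3} {n4}
n4 n5 (4): add. Components now {n2,n4,n5} {n9} {n6} {n3}
n3 n6 (7): add. Components now {n2,n4,n5} {n9} {n3,n6}
n5 n9 (8): add. Components now {n2,n4,n5,n9} {n3,n6}
n3 n5 (9): add. Components now {n2,n3,n4,n5,n6,n9}
The 2nd edge added is n4 n5.

n4-n5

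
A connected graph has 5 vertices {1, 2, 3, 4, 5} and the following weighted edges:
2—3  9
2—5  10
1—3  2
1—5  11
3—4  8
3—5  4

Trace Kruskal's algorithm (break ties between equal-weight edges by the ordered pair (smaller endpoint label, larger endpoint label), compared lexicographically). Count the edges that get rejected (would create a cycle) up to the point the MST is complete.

0

Sort edges by weight, then run Kruskal:
1—3 (2): add. Components now {1,3} {2} {4} {5}
3—5 (4): add. Components now {1,3,5} {2} {4}
3—4 (8): add. Components now {1,3,4,5} {2}
2—3 (9): add. Components now {1,2,3,4,5}
Edges rejected before the tree was complete: 0.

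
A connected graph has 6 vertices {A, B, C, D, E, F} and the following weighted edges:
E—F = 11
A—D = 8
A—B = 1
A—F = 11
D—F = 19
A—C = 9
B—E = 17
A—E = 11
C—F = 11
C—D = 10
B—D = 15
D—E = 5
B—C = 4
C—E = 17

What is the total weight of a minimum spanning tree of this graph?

Kruskal: consider edges lightest-first.
A—B (1): add — endpoints in different components.
B—C (4): add — endpoints in different components.
D—E (5): add — endpoints in different components.
A—D (8): add — endpoints in different components.
A—C (9): skip — A and C already connected.
C—D (10): skip — C and D already connected.
A—E (11): skip — A and E already connected.
A—F (11): add — endpoints in different components.
MST edges: A—B, B—C, D—E, A—D, A—F; total weight 1+4+5+8+11 = 29.

29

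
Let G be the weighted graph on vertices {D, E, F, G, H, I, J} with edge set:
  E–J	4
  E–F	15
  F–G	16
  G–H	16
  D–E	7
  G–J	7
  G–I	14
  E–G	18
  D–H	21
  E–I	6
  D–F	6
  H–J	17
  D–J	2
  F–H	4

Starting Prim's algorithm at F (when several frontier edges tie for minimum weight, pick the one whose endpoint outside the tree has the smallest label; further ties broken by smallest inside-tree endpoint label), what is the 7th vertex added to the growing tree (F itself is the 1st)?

Prim's algorithm from F:
Step 1: frontier [F–H 4, D–F 6, E–F 15, F–G 16] → take F–H (4); add H.
Step 2: frontier [D–F 6, E–F 15, F–G 16, G–H 16, H–J 17, D–H 21] → take D–F (6); add D.
Step 3: frontier [D–J 2, D–E 7, E–F 15, F–G 16, G–H 16, H–J 17] → take D–J (2); add J.
Step 4: frontier [D–E 7, E–F 15, F–G 16, G–H 16, E–J 4, G–J 7] → take E–J (4); add E.
Step 5: frontier [E–I 6, E–G 18, F–G 16, G–H 16, G–J 7] → take E–I (6); add I.
Step 6: frontier [E–G 18, F–G 16, G–H 16, G–I 14, G–J 7] → take G–J (7); add G.
Vertex order: F, H, D, J, E, I, G. The 7th vertex is G.

G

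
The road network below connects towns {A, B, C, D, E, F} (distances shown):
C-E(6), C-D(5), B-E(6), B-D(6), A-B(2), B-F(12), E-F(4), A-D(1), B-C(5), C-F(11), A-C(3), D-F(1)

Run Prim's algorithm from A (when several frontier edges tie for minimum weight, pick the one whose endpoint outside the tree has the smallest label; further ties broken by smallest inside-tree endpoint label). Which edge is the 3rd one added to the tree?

Prim, starting at A.
Step 1: cheapest edge leaving the tree is A-D (1); add D.
Step 2: cheapest edge leaving the tree is D-F (1); add F.
Step 3: cheapest edge leaving the tree is A-B (2); add B.
Step 4: cheapest edge leaving the tree is A-C (3); add C.
Step 5: cheapest edge leaving the tree is E-F (4); add E.
The 3rd edge added is A-B.

A-B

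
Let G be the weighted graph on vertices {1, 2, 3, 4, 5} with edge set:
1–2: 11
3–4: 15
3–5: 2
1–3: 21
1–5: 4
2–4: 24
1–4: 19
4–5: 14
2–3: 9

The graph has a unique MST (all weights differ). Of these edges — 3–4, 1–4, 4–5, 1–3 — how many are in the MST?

1

Kruskal: consider edges lightest-first.
3–5 (2): add — endpoints in different components.
1–5 (4): add — endpoints in different components.
2–3 (9): add — endpoints in different components.
1–2 (11): skip — 1 and 2 already connected.
4–5 (14): add — endpoints in different components.
MST edge set: {3–5, 1–5, 2–3, 4–5}.
Of the listed edges, {4–5} are in the MST → 1.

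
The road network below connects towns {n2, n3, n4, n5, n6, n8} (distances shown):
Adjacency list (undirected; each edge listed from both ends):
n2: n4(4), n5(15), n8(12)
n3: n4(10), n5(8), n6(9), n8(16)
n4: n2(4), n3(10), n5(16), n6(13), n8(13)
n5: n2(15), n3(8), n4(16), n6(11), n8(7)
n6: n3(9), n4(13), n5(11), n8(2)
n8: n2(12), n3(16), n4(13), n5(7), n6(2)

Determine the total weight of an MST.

Kruskal: consider edges lightest-first.
n6–n8 (2): add. Components now {n5} {n3} {n6,n8} {n2} {n4}
n2–n4 (4): add. Components now {n5} {n3} {n6,n8} {n2,n4}
n5–n8 (7): add. Components now {n5,n6,n8} {n3} {n2,n4}
n3–n5 (8): add. Components now {n3,n5,n6,n8} {n2,n4}
n3–n6 (9): skip — n3 and n6 already connected.
n3–n4 (10): add. Components now {n2,n3,n4,n5,n6,n8}
MST edges: n6–n8, n2–n4, n5–n8, n3–n5, n3–n4; total weight 2+4+7+8+10 = 31.

31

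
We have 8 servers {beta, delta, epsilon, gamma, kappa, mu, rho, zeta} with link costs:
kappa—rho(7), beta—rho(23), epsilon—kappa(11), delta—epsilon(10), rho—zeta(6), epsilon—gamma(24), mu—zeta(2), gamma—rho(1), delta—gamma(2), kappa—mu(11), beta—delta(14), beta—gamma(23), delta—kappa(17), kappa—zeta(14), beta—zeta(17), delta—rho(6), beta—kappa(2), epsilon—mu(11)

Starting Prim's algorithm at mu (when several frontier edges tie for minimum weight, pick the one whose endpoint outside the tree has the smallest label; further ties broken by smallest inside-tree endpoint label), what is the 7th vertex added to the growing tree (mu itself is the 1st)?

beta

Prim's algorithm from mu:
Step 1: cheapest edge leaving the tree is mu—zeta (2); add zeta.
Step 2: cheapest edge leaving the tree is rho—zeta (6); add rho.
Step 3: cheapest edge leaving the tree is gamma—rho (1); add gamma.
Step 4: cheapest edge leaving the tree is delta—gamma (2); add delta.
Step 5: cheapest edge leaving the tree is kappa—rho (7); add kappa.
Step 6: cheapest edge leaving the tree is beta—kappa (2); add beta.
Step 7: cheapest edge leaving the tree is delta—epsilon (10); add epsilon.
Vertex order: mu, zeta, rho, gamma, delta, kappa, beta, epsilon. The 7th vertex is beta.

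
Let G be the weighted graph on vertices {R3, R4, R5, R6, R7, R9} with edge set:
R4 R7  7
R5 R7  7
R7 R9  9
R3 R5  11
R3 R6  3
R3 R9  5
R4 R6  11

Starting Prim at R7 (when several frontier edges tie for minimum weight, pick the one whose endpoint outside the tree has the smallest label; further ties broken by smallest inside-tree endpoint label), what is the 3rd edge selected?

Prim's algorithm from R7:
Step 1: frontier [R4 R7 7, R5 R7 7, R7 R9 9] → take R4 R7 (7); add R4.
Step 2: frontier [R4 R6 11, R5 R7 7, R7 R9 9] → take R5 R7 (7); add R5.
Step 3: frontier [R4 R6 11, R3 R5 11, R7 R9 9] → take R7 R9 (9); add R9.
Step 4: frontier [R4 R6 11, R3 R5 11, R3 R9 5] → take R3 R9 (5); add R3.
Step 5: frontier [R3 R6 3, R4 R6 11] → take R3 R6 (3); add R6.
The 3rd edge added is R7 R9.

R7-R9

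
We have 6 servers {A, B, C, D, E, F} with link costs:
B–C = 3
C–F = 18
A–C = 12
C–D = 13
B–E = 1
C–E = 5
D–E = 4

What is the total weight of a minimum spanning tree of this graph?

38

Grow the tree from C using Prim:
Step 1: cheapest edge leaving the tree is B–C (3); add B.
Step 2: cheapest edge leaving the tree is B–E (1); add E.
Step 3: cheapest edge leaving the tree is D–E (4); add D.
Step 4: cheapest edge leaving the tree is A–C (12); add A.
Step 5: cheapest edge leaving the tree is C–F (18); add F.
MST edges: B–C, B–E, D–E, A–C, C–F; total weight 3+1+4+12+18 = 38.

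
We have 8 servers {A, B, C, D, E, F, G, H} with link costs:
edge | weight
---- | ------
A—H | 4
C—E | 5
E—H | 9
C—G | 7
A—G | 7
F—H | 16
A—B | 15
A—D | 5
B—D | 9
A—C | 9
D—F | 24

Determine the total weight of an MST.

53

Prim, starting at B.
Step 1: frontier [B—D 9, A—B 15] → take B—D (9); add D.
Step 2: frontier [A—B 15, A—D 5, D—F 24] → take A—D (5); add A.
Step 3: frontier [A—H 4, A—G 7, A—C 9, D—F 24] → take A—H (4); add H.
Step 4: frontier [A—G 7, A—C 9, D—F 24, E—H 9, F—H 16] → take A—G (7); add G.
Step 5: frontier [A—C 9, D—F 24, C—G 7, E—H 9, F—H 16] → take C—G (7); add C.
Step 6: frontier [C—E 5, D—F 24, E—H 9, F—H 16] → take C—E (5); add E.
Step 7: frontier [D—F 24, F—H 16] → take F—H (16); add F.
MST edges: B—D, A—D, A—H, A—G, C—G, C—E, F—H; total weight 9+5+4+7+7+5+16 = 53.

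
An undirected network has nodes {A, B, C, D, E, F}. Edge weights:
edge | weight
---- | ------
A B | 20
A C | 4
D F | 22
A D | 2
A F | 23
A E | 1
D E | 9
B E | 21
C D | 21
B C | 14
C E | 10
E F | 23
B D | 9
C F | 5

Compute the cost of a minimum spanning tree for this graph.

21

Sort edges by weight, then run Kruskal:
A E (1): add — endpoints in different components.
A D (2): add — endpoints in different components.
A C (4): add — endpoints in different components.
C F (5): add — endpoints in different components.
B D (9): add — endpoints in different components.
MST edges: A E, A D, A C, C F, B D; total weight 1+2+4+5+9 = 21.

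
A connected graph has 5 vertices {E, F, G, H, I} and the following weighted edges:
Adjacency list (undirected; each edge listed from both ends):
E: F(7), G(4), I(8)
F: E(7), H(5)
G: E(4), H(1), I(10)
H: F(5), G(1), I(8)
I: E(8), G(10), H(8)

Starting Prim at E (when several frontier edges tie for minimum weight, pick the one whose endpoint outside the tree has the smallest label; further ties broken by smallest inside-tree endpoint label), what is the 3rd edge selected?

F-H

Prim's algorithm from E:
Step 1: frontier [E—G 4, E—F 7, E—I 8] → take E—G (4); add G.
Step 2: frontier [E—F 7, E—I 8, G—H 1, G—I 10] → take G—H (1); add H.
Step 3: frontier [E—F 7, E—I 8, G—I 10, F—H 5, H—I 8] → take F—H (5); add F.
Step 4: frontier [E—I 8, G—I 10, H—I 8] → take E—I (8); add I.
The 3rd edge added is F—H.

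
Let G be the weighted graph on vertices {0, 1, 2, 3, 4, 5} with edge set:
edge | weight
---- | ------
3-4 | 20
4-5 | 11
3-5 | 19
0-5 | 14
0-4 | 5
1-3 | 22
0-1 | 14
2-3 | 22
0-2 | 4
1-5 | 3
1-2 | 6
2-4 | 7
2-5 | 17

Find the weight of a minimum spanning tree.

37

Kruskal: consider edges lightest-first.
1-5 (3): add. Components now {0} {1,5} {2} {3} {4}
0-2 (4): add. Components now {0,2} {1,5} {3} {4}
0-4 (5): add. Components now {0,2,4} {1,5} {3}
1-2 (6): add. Components now {0,1,2,4,5} {3}
2-4 (7): skip — 2 and 4 already connected.
4-5 (11): skip — 4 and 5 already connected.
0-1 (14): skip — 0 and 1 already connected.
0-5 (14): skip — 0 and 5 already connected.
2-5 (17): skip — 2 and 5 already connected.
3-5 (19): add. Components now {0,1,2,3,4,5}
MST edges: 1-5, 0-2, 0-4, 1-2, 3-5; total weight 3+4+5+6+19 = 37.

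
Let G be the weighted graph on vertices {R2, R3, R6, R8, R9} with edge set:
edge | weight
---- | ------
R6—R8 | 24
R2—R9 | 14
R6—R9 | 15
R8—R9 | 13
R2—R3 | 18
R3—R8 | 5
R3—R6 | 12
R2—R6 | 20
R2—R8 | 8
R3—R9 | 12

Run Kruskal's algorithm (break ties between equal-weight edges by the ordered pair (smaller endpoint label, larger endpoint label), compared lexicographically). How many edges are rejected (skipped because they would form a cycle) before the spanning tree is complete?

Kruskal: consider edges lightest-first.
R3—R8 (5): add — endpoints in different components.
R2—R8 (8): add — endpoints in different components.
R3—R6 (12): add — endpoints in different components.
R3—R9 (12): add — endpoints in different components.
Edges rejected before the tree was complete: 0.

0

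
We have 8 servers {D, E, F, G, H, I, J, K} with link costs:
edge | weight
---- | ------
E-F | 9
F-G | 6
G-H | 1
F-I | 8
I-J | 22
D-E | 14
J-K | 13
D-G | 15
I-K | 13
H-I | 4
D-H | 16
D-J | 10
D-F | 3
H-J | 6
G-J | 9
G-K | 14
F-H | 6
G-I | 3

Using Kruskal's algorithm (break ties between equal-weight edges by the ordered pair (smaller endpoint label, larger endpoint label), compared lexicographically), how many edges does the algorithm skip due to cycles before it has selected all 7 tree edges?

Kruskal: consider edges lightest-first.
G-H (1): add — endpoints in different components.
D-F (3): add — endpoints in different components.
G-I (3): add — endpoints in different components.
H-I (4): skip — H and I already connected.
F-G (6): add — endpoints in different components.
F-H (6): skip — F and H already connected.
H-J (6): add — endpoints in different components.
F-I (8): skip — F and I already connected.
E-F (9): add — endpoints in different components.
G-J (9): skip — G and J already connected.
D-J (10): skip — D and J already connected.
I-K (13): add — endpoints in different components.
Edges rejected before the tree was complete: 5.

5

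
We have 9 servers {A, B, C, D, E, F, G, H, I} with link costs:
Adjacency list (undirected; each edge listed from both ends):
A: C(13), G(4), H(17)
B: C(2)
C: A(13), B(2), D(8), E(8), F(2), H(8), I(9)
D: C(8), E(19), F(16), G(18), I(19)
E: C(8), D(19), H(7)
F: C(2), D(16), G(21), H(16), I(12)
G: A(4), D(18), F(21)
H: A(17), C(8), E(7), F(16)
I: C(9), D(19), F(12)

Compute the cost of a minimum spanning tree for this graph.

53

Kruskal: consider edges lightest-first.
B—C (2): add — endpoints in different components.
C—F (2): add — endpoints in different components.
A—G (4): add — endpoints in different components.
E—H (7): add — endpoints in different components.
C—D (8): add — endpoints in different components.
C—E (8): add — endpoints in different components.
C—H (8): skip — C and H already connected.
C—I (9): add — endpoints in different components.
F—I (12): skip — F and I already connected.
A—C (13): add — endpoints in different components.
MST edges: B—C, C—F, A—G, E—H, C—D, C—E, C—I, A—C; total weight 2+2+4+7+8+8+9+13 = 53.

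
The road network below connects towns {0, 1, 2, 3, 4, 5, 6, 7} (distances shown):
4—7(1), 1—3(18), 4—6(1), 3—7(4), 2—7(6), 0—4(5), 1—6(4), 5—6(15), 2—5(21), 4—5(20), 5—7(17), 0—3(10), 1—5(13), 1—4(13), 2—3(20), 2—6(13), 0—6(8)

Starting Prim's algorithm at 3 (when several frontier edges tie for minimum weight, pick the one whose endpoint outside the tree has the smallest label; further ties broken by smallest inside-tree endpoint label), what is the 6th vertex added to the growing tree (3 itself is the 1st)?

0

Grow the tree from 3 using Prim:
Step 1: cheapest edge leaving the tree is 3—7 (4); add 7.
Step 2: cheapest edge leaving the tree is 4—7 (1); add 4.
Step 3: cheapest edge leaving the tree is 4—6 (1); add 6.
Step 4: cheapest edge leaving the tree is 1—6 (4); add 1.
Step 5: cheapest edge leaving the tree is 0—4 (5); add 0.
Step 6: cheapest edge leaving the tree is 2—7 (6); add 2.
Step 7: cheapest edge leaving the tree is 1—5 (13); add 5.
Vertex order: 3, 7, 4, 6, 1, 0, 2, 5. The 6th vertex is 0.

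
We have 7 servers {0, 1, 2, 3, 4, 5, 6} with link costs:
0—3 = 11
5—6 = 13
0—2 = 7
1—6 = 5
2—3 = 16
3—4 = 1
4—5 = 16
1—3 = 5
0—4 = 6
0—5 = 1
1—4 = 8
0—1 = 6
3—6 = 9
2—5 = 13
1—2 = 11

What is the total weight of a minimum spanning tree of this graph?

Prim, starting at 3.
Step 1: cheapest edge leaving the tree is 3—4 (1); add 4.
Step 2: cheapest edge leaving the tree is 1—3 (5); add 1.
Step 3: cheapest edge leaving the tree is 1—6 (5); add 6.
Step 4: cheapest edge leaving the tree is 0—1 (6); add 0.
Step 5: cheapest edge leaving the tree is 0—5 (1); add 5.
Step 6: cheapest edge leaving the tree is 0—2 (7); add 2.
MST edges: 3—4, 1—3, 1—6, 0—1, 0—5, 0—2; total weight 1+5+5+6+1+7 = 25.

25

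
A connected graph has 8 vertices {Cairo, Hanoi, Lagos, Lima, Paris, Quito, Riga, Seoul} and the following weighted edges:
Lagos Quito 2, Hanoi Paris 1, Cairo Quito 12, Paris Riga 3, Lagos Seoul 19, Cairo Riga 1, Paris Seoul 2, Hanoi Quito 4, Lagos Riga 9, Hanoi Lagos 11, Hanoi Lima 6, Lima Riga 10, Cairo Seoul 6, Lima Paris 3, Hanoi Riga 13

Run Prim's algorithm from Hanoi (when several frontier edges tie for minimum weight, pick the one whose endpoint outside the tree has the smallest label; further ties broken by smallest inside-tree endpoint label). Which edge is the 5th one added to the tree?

Prim, starting at Hanoi.
Step 1: cheapest edge leaving the tree is Hanoi Paris (1); add Paris.
Step 2: cheapest edge leaving the tree is Paris Seoul (2); add Seoul.
Step 3: cheapest edge leaving the tree is Lima Paris (3); add Lima.
Step 4: cheapest edge leaving the tree is Paris Riga (3); add Riga.
Step 5: cheapest edge leaving the tree is Cairo Riga (1); add Cairo.
Step 6: cheapest edge leaving the tree is Hanoi Quito (4); add Quito.
Step 7: cheapest edge leaving the tree is Lagos Quito (2); add Lagos.
The 5th edge added is Cairo Riga.

Cairo-Riga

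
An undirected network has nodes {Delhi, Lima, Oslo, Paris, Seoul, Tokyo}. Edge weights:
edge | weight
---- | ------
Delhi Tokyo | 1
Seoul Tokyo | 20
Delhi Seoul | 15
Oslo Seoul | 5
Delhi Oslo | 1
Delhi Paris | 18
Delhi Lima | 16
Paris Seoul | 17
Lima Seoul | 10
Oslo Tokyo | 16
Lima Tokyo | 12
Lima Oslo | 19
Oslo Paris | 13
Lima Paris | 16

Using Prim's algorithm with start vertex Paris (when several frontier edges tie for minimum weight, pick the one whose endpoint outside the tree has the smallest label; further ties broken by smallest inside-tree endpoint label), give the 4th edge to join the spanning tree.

Oslo-Seoul

Prim's algorithm from Paris:
Step 1: frontier [Oslo Paris 13, Lima Paris 16, Paris Seoul 17, Delhi Paris 18] → take Oslo Paris (13); add Oslo.
Step 2: frontier [Delhi Oslo 1, Oslo Seoul 5, Oslo Tokyo 16, Lima Oslo 19, Lima Paris 16, Paris Seoul 17, Delhi Paris 18] → take Delhi Oslo (1); add Delhi.
Step 3: frontier [Delhi Tokyo 1, Delhi Seoul 15, Delhi Lima 16, Oslo Seoul 5, Oslo Tokyo 16, Lima Oslo 19, Lima Paris 16, Paris Seoul 17] → take Delhi Tokyo (1); add Tokyo.
Step 4: frontier [Delhi Seoul 15, Delhi Lima 16, Oslo Seoul 5, Lima Oslo 19, Lima Paris 16, Paris Seoul 17, Lima Tokyo 12, Seoul Tokyo 20] → take Oslo Seoul (5); add Seoul.
Step 5: frontier [Delhi Lima 16, Lima Oslo 19, Lima Paris 16, Lima Seoul 10, Lima Tokyo 12] → take Lima Seoul (10); add Lima.
The 4th edge added is Oslo Seoul.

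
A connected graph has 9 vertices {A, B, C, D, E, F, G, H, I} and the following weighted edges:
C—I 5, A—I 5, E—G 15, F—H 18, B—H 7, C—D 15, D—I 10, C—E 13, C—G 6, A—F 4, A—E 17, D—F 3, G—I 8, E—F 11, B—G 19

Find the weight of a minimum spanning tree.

59

Sort edges by weight, then run Kruskal:
D—F (3): add — endpoints in different components.
A—F (4): add — endpoints in different components.
A—I (5): add — endpoints in different components.
C—I (5): add — endpoints in different components.
C—G (6): add — endpoints in different components.
B—H (7): add — endpoints in different components.
G—I (8): skip — G and I already connected.
D—I (10): skip — D and I already connected.
E—F (11): add — endpoints in different components.
C—E (13): skip — C and E already connected.
C—D (15): skip — C and D already connected.
E—G (15): skip — E and G already connected.
A—E (17): skip — A and E already connected.
F—H (18): add — endpoints in different components.
MST edges: D—F, A—F, A—I, C—I, C—G, B—H, E—F, F—H; total weight 3+4+5+5+6+7+11+18 = 59.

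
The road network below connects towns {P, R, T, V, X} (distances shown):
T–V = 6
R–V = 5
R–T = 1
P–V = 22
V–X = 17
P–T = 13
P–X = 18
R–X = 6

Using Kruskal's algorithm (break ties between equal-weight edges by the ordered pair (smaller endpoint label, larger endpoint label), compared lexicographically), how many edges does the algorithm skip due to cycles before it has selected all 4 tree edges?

1

Kruskal: consider edges lightest-first.
R–T (1): add. Components now {R,T} {X} {V} {P}
R–V (5): add. Components now {R,T,V} {X} {P}
R–X (6): add. Components now {R,T,V,X} {P}
T–V (6): skip — T and V already connected.
P–T (13): add. Components now {P,R,T,V,X}
Edges rejected before the tree was complete: 1.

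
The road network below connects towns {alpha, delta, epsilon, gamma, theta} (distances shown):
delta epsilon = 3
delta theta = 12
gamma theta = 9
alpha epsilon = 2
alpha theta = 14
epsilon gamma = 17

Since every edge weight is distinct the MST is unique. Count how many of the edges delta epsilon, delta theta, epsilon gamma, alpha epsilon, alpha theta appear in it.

Sort edges by weight, then run Kruskal:
alpha epsilon (2): add — endpoints in different components.
delta epsilon (3): add — endpoints in different components.
gamma theta (9): add — endpoints in different components.
delta theta (12): add — endpoints in different components.
MST edge set: {alpha epsilon, delta epsilon, gamma theta, delta theta}.
Of the listed edges, {delta epsilon, delta theta, alpha epsilon} are in the MST → 3.

3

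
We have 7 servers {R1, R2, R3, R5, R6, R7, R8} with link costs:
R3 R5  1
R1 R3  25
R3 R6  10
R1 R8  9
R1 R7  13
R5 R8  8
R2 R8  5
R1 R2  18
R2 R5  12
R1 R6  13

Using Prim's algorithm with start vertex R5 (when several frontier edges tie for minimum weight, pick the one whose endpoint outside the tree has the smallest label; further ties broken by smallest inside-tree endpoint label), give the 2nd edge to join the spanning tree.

Prim, starting at R5.
Step 1: frontier [R3 R5 1, R5 R8 8, R2 R5 12] → take R3 R5 (1); add R3.
Step 2: frontier [R3 R6 10, R1 R3 25, R5 R8 8, R2 R5 12] → take R5 R8 (8); add R8.
Step 3: frontier [R3 R6 10, R1 R3 25, R2 R5 12, R2 R8 5, R1 R8 9] → take R2 R8 (5); add R2.
Step 4: frontier [R1 R2 18, R3 R6 10, R1 R3 25, R1 R8 9] → take R1 R8 (9); add R1.
Step 5: frontier [R1 R6 13, R1 R7 13, R3 R6 10] → take R3 R6 (10); add R6.
Step 6: frontier [R1 R7 13] → take R1 R7 (13); add R7.
The 2nd edge added is R5 R8.

R5-R8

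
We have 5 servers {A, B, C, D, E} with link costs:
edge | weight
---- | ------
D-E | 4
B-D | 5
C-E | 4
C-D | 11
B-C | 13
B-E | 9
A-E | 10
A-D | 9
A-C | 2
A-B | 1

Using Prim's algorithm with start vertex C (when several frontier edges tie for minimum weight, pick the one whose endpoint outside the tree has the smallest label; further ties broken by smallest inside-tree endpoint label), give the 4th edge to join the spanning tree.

Prim's algorithm from C:
Step 1: frontier [A-C 2, C-E 4, C-D 11, B-C 13] → take A-C (2); add A.
Step 2: frontier [A-B 1, A-D 9, A-E 10, C-E 4, C-D 11, B-C 13] → take A-B (1); add B.
Step 3: frontier [A-D 9, A-E 10, B-D 5, B-E 9, C-E 4, C-D 11] → take C-E (4); add E.
Step 4: frontier [A-D 9, B-D 5, C-D 11, D-E 4] → take D-E (4); add D.
The 4th edge added is D-E.

D-E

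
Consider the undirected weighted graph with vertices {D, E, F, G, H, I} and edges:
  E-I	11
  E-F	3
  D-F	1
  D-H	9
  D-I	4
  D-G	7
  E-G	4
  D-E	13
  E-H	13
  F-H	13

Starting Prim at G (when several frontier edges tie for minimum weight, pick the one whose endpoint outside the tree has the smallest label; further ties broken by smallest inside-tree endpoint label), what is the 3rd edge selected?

Prim, starting at G.
Step 1: frontier [E-G 4, D-G 7] → take E-G (4); add E.
Step 2: frontier [E-F 3, E-I 11, D-E 13, E-H 13, D-G 7] → take E-F (3); add F.
Step 3: frontier [E-I 11, D-E 13, E-H 13, D-F 1, F-H 13, D-G 7] → take D-F (1); add D.
Step 4: frontier [D-I 4, D-H 9, E-I 11, E-H 13, F-H 13] → take D-I (4); add I.
Step 5: frontier [D-H 9, E-H 13, F-H 13] → take D-H (9); add H.
The 3rd edge added is D-F.

D-F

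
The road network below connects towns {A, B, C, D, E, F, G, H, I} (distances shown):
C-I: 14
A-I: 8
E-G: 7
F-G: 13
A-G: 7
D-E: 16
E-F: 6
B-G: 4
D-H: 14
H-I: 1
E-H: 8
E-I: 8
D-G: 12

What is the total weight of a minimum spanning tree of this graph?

59

Prim's algorithm from B:
Step 1: frontier [B-G 4] → take B-G (4); add G.
Step 2: frontier [A-G 7, E-G 7, D-G 12, F-G 13] → take A-G (7); add A.
Step 3: frontier [A-I 8, E-G 7, D-G 12, F-G 13] → take E-G (7); add E.
Step 4: frontier [A-I 8, E-F 6, E-H 8, E-I 8, D-E 16, D-G 12, F-G 13] → take E-F (6); add F.
Step 5: frontier [A-I 8, E-H 8, E-I 8, D-E 16, D-G 12] → take E-H (8); add H.
Step 6: frontier [A-I 8, E-I 8, D-E 16, D-G 12, H-I 1, D-H 14] → take H-I (1); add I.
Step 7: frontier [D-E 16, D-G 12, D-H 14, C-I 14] → take D-G (12); add D.
Step 8: frontier [C-I 14] → take C-I (14); add C.
MST edges: B-G, A-G, E-G, E-F, E-H, H-I, D-G, C-I; total weight 4+7+7+6+8+1+12+14 = 59.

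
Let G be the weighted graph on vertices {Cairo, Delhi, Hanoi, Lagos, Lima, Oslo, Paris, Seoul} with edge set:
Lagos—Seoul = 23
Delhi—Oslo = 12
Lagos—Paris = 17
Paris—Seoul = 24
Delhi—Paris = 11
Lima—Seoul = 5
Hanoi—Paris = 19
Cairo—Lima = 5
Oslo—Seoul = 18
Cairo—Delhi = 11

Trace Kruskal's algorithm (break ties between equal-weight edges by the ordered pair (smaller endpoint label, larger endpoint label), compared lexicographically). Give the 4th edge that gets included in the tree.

Kruskal: consider edges lightest-first.
Cairo—Lima (5): add — endpoints in different components.
Lima—Seoul (5): add — endpoints in different components.
Cairo—Delhi (11): add — endpoints in different components.
Delhi—Paris (11): add — endpoints in different components.
Delhi—Oslo (12): add — endpoints in different components.
Lagos—Paris (17): add — endpoints in different components.
Oslo—Seoul (18): skip — Seoul and Oslo already connected.
Hanoi—Paris (19): add — endpoints in different components.
The 4th edge added is Delhi—Paris.

Delhi-Paris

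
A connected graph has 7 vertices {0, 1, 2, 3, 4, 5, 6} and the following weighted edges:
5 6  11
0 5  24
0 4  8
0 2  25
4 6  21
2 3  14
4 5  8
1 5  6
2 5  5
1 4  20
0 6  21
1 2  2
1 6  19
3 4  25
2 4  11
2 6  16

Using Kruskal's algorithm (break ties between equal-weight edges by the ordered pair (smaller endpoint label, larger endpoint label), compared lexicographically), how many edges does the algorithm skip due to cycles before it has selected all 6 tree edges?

2

Kruskal: consider edges lightest-first.
1 2 (2): add — endpoints in different components.
2 5 (5): add — endpoints in different components.
1 5 (6): skip — 1 and 5 already connected.
0 4 (8): add — endpoints in different components.
4 5 (8): add — endpoints in different components.
2 4 (11): skip — 2 and 4 already connected.
5 6 (11): add — endpoints in different components.
2 3 (14): add — endpoints in different components.
Edges rejected before the tree was complete: 2.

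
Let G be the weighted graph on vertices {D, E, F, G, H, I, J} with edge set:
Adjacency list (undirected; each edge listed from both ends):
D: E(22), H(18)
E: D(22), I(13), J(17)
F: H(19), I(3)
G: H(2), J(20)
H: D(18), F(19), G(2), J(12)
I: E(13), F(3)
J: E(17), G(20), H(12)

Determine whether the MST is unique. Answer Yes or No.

Kruskal's algorithm — process edges by increasing weight (ties by edge label):
G H (2): add. Components now {D} {E} {F} {G,H} {I} {J}
F I (3): add. Components now {D} {E} {F,I} {G,H} {J}
H J (12): add. Components now {D} {E} {F,I} {G,H,J}
E I (13): add. Components now {D} {E,F,I} {G,H,J}
E J (17): add. Components now {D} {E,F,G,H,I,J}
D H (18): add. Components now {D,E,F,G,H,I,J}
Every non-tree edge has weight strictly greater than the heaviest edge on the tree path between its endpoints, so the MST is unique.

Yes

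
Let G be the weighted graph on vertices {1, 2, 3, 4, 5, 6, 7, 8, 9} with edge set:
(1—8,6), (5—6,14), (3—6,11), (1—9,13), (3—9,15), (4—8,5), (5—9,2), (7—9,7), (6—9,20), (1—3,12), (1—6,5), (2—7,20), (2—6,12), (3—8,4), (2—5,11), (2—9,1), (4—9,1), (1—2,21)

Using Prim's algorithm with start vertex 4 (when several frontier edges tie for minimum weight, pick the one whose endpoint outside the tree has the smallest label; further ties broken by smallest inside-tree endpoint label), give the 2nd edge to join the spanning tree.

2-9

Prim, starting at 4.
Step 1: cheapest edge leaving the tree is 4—9 (1); add 9.
Step 2: cheapest edge leaving the tree is 2—9 (1); add 2.
Step 3: cheapest edge leaving the tree is 5—9 (2); add 5.
Step 4: cheapest edge leaving the tree is 4—8 (5); add 8.
Step 5: cheapest edge leaving the tree is 3—8 (4); add 3.
Step 6: cheapest edge leaving the tree is 1—8 (6); add 1.
Step 7: cheapest edge leaving the tree is 1—6 (5); add 6.
Step 8: cheapest edge leaving the tree is 7—9 (7); add 7.
The 2nd edge added is 2—9.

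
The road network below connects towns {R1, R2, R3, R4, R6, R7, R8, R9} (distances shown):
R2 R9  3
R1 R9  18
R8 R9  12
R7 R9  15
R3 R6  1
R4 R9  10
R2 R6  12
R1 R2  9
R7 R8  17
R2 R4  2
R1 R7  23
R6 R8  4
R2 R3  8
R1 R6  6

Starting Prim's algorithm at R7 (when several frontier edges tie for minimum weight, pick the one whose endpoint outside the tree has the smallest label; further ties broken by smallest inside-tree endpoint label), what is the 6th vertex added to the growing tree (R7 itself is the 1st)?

R6

Prim, starting at R7.
Step 1: frontier [R7 R9 15, R7 R8 17, R1 R7 23] → take R7 R9 (15); add R9.
Step 2: frontier [R7 R8 17, R1 R7 23, R2 R9 3, R4 R9 10, R8 R9 12, R1 R9 18] → take R2 R9 (3); add R2.
Step 3: frontier [R2 R4 2, R2 R3 8, R1 R2 9, R2 R6 12, R7 R8 17, R1 R7 23, R4 R9 10, R8 R9 12, R1 R9 18] → take R2 R4 (2); add R4.
Step 4: frontier [R2 R3 8, R1 R2 9, R2 R6 12, R7 R8 17, R1 R7 23, R8 R9 12, R1 R9 18] → take R2 R3 (8); add R3.
Step 5: frontier [R1 R2 9, R2 R6 12, R3 R6 1, R7 R8 17, R1 R7 23, R8 R9 12, R1 R9 18] → take R3 R6 (1); add R6.
Step 6: frontier [R1 R2 9, R6 R8 4, R1 R6 6, R7 R8 17, R1 R7 23, R8 R9 12, R1 R9 18] → take R6 R8 (4); add R8.
Step 7: frontier [R1 R2 9, R1 R6 6, R1 R7 23, R1 R9 18] → take R1 R6 (6); add R1.
Vertex order: R7, R9, R2, R4, R3, R6, R8, R1. The 6th vertex is R6.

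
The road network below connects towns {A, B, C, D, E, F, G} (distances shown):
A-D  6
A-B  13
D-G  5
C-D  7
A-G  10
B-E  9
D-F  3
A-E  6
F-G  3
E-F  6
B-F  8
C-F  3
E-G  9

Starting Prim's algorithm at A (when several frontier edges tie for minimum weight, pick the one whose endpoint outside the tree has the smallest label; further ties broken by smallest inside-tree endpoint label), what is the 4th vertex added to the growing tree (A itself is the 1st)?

C

Grow the tree from A using Prim:
Step 1: frontier [A-D 6, A-E 6, A-G 10, A-B 13] → take A-D (6); add D.
Step 2: frontier [A-E 6, A-G 10, A-B 13, D-F 3, D-G 5, C-D 7] → take D-F (3); add F.
Step 3: frontier [A-E 6, A-G 10, A-B 13, D-G 5, C-D 7, C-F 3, F-G 3, E-F 6, B-F 8] → take C-F (3); add C.
Step 4: frontier [A-E 6, A-G 10, A-B 13, D-G 5, F-G 3, E-F 6, B-F 8] → take F-G (3); add G.
Step 5: frontier [A-E 6, A-B 13, E-F 6, B-F 8, E-G 9] → take A-E (6); add E.
Step 6: frontier [A-B 13, B-E 9, B-F 8] → take B-F (8); add B.
Vertex order: A, D, F, C, G, E, B. The 4th vertex is C.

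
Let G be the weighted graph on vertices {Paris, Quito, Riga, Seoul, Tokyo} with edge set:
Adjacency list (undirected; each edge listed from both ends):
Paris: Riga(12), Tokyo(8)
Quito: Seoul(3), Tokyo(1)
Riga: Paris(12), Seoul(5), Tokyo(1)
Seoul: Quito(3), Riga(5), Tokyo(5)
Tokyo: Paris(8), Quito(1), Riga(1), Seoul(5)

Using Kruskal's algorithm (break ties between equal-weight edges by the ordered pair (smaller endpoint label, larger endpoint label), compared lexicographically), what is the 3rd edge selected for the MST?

Sort edges by weight, then run Kruskal:
Quito Tokyo (1): add — endpoints in different components.
Riga Tokyo (1): add — endpoints in different components.
Quito Seoul (3): add — endpoints in different components.
Riga Seoul (5): skip — Seoul and Riga already connected.
Seoul Tokyo (5): skip — Seoul and Tokyo already connected.
Paris Tokyo (8): add — endpoints in different components.
The 3rd edge added is Quito Seoul.

Quito-Seoul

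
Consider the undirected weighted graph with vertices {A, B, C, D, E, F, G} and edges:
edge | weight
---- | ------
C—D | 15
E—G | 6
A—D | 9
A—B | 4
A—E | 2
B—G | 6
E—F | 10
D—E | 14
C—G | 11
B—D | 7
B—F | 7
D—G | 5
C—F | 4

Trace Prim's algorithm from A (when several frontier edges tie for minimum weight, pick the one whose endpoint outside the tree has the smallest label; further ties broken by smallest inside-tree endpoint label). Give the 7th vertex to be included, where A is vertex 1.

C

Prim's algorithm from A:
Step 1: cheapest edge leaving the tree is A—E (2); add E.
Step 2: cheapest edge leaving the tree is A—B (4); add B.
Step 3: cheapest edge leaving the tree is B—G (6); add G.
Step 4: cheapest edge leaving the tree is D—G (5); add D.
Step 5: cheapest edge leaving the tree is B—F (7); add F.
Step 6: cheapest edge leaving the tree is C—F (4); add C.
Vertex order: A, E, B, G, D, F, C. The 7th vertex is C.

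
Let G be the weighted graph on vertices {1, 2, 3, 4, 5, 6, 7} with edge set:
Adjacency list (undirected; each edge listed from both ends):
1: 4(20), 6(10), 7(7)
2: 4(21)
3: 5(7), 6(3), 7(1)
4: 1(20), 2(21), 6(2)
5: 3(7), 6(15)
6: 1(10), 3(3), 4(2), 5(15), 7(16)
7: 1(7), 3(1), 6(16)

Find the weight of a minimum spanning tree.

Grow the tree from 2 using Prim:
Step 1: frontier [2-4 21] → take 2-4 (21); add 4.
Step 2: frontier [4-6 2, 1-4 20] → take 4-6 (2); add 6.
Step 3: frontier [1-4 20, 3-6 3, 1-6 10, 5-6 15, 6-7 16] → take 3-6 (3); add 3.
Step 4: frontier [3-7 1, 3-5 7, 1-4 20, 1-6 10, 5-6 15, 6-7 16] → take 3-7 (1); add 7.
Step 5: frontier [3-5 7, 1-4 20, 1-6 10, 5-6 15, 1-7 7] → take 1-7 (7); add 1.
Step 6: frontier [3-5 7, 5-6 15] → take 3-5 (7); add 5.
MST edges: 2-4, 4-6, 3-6, 3-7, 1-7, 3-5; total weight 21+2+3+1+7+7 = 41.

41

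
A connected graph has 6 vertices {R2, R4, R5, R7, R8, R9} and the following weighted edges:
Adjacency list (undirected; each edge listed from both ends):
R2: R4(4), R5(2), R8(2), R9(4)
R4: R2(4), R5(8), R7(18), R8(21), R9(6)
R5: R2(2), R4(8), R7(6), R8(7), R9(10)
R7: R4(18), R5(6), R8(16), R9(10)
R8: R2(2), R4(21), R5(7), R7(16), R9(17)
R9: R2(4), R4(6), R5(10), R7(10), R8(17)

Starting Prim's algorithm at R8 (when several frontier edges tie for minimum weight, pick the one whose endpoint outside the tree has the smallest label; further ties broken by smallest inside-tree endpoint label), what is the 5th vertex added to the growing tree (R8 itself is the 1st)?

Prim's algorithm from R8:
Step 1: cheapest edge leaving the tree is R2–R8 (2); add R2.
Step 2: cheapest edge leaving the tree is R2–R5 (2); add R5.
Step 3: cheapest edge leaving the tree is R2–R4 (4); add R4.
Step 4: cheapest edge leaving the tree is R2–R9 (4); add R9.
Step 5: cheapest edge leaving the tree is R5–R7 (6); add R7.
Vertex order: R8, R2, R5, R4, R9, R7. The 5th vertex is R9.

R9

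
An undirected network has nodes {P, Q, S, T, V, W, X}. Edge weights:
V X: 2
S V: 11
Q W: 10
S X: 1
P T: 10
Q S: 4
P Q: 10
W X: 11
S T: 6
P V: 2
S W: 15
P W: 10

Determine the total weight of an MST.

Grow the tree from W using Prim:
Step 1: frontier [P W 10, Q W 10, W X 11, S W 15] → take P W (10); add P.
Step 2: frontier [P V 2, P Q 10, P T 10, Q W 10, W X 11, S W 15] → take P V (2); add V.
Step 3: frontier [P Q 10, P T 10, V X 2, S V 11, Q W 10, W X 11, S W 15] → take V X (2); add X.
Step 4: frontier [P Q 10, P T 10, S V 11, Q W 10, S W 15, S X 1] → take S X (1); add S.
Step 5: frontier [P Q 10, P T 10, Q S 4, S T 6, Q W 10] → take Q S (4); add Q.
Step 6: frontier [P T 10, S T 6] → take S T (6); add T.
MST edges: P W, P V, V X, S X, Q S, S T; total weight 10+2+2+1+4+6 = 25.

25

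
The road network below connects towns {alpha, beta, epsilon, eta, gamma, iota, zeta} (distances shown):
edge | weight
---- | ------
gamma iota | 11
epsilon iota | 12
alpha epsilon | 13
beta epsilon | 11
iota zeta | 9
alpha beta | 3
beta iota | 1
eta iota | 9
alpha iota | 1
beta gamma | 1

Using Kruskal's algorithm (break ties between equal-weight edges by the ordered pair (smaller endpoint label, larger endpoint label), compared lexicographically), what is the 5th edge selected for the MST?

Kruskal: consider edges lightest-first.
alpha iota (1): add — endpoints in different components.
beta gamma (1): add — endpoints in different components.
beta iota (1): add — endpoints in different components.
alpha beta (3): skip — alpha and beta already connected.
eta iota (9): add — endpoints in different components.
iota zeta (9): add — endpoints in different components.
beta epsilon (11): add — endpoints in different components.
The 5th edge added is iota zeta.

iota-zeta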